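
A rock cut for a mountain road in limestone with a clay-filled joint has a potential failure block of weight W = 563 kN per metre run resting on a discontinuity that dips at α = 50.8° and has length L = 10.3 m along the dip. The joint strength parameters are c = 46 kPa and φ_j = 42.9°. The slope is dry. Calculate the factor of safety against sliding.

FS = 1.84

Resolving the block weight along and normal to the plane and applying the Mohr–Coulomb strength on the joint:
N' = W cosα = 563·cos50.8° = 355.8 kN/m
Driving force T = W sinα = 563·sin50.8° = 436.3 kN/m
Resisting force R = c·L + N'·tanφ_j = 46·10.3 + 355.8·tan42.9° = 473.8 + 330.7 = 804.5 kN/m
FS = R / T = 804.5 / 436.3 = 1.844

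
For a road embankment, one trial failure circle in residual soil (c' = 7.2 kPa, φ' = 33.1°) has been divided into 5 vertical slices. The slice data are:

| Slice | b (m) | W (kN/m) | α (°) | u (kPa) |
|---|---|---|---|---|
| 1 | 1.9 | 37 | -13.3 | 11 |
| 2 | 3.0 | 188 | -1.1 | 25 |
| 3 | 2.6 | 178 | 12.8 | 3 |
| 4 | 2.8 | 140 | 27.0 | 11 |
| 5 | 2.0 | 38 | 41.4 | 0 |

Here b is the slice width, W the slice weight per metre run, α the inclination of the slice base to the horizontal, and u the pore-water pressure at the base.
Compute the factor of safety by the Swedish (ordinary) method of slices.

Ordinary method of slices: FS = Σ[c'·Δl_i + (W_i cosα_i − u_i·Δl_i)·tanφ'] / Σ W_i sinα_i, with Δl_i = b_i / cosα_i.
Slice 1: Δl = 1.9/cos(-13.3°) = 1.952 m; N'_1 = 37·cos(-13.3°) − 11·1.952 = 14.5; c'Δl = 14.06; W sinα = -8.5
Slice 2: Δl = 3.0/cos(-1.1°) = 3.001 m; N'_2 = 188·cos(-1.1°) − 25·3.001 = 113.0; c'Δl = 21.60; W sinα = -3.6
Slice 3: Δl = 2.6/cos12.8° = 2.666 m; N'_3 = 178·cos12.8° − 3·2.666 = 165.6; c'Δl = 19.20; W sinα = 39.4
Slice 4: Δl = 2.8/cos27.0° = 3.143 m; N'_4 = 140·cos27.0° − 11·3.143 = 90.2; c'Δl = 22.63; W sinα = 63.6
Slice 5: Δl = 2.0/cos41.4° = 2.666 m; N'_5 = 38·cos41.4° − 0·2.666 = 28.5; c'Δl = 19.20; W sinα = 25.1
Σc'Δl = 96.7 kN/m; ΣN' = 411.7 kN/m; ΣW sinα = 116.0 kN/m
Resisting = 96.7 + 411.7·tan33.1° = 96.7 + 268.4 = 365.1 kN/m
FS = 365.1 / 116.0 = 3.147

FS = 3.15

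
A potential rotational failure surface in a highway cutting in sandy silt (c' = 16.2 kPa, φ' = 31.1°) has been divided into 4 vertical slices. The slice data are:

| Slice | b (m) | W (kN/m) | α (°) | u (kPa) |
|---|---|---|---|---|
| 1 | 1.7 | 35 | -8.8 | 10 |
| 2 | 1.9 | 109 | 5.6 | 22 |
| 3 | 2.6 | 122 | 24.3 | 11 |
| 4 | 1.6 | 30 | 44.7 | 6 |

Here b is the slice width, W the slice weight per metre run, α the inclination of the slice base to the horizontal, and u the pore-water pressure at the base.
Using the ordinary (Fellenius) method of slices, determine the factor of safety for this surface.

FS = 3.20

Ordinary method of slices: FS = Σ[c'·Δl_i + (W_i cosα_i − u_i·Δl_i)·tanφ'] / Σ W_i sinα_i, with Δl_i = b_i / cosα_i.
Slice 1: Δl = 1.7/cos(-8.8°) = 1.720 m; N'_1 = 35·cos(-8.8°) − 10·1.720 = 17.4; c'Δl = 27.87; W sinα = -5.4
Slice 2: Δl = 1.9/cos5.6° = 1.909 m; N'_2 = 109·cos5.6° − 22·1.909 = 66.5; c'Δl = 30.93; W sinα = 10.6
Slice 3: Δl = 2.6/cos24.3° = 2.853 m; N'_3 = 122·cos24.3° − 11·2.853 = 79.8; c'Δl = 46.21; W sinα = 50.2
Slice 4: Δl = 1.6/cos44.7° = 2.251 m; N'_4 = 30·cos44.7° − 6·2.251 = 7.8; c'Δl = 36.47; W sinα = 21.1
Σc'Δl = 141.5 kN/m; ΣN' = 171.5 kN/m; ΣW sinα = 76.6 kN/m
Resisting = 141.5 + 171.5·tan31.1° = 141.5 + 103.5 = 244.9 kN/m
FS = 244.9 / 76.6 = 3.198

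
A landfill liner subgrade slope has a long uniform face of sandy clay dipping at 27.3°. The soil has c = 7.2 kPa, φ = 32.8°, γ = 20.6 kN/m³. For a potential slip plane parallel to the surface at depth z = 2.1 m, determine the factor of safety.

For an infinite slope with a slip plane parallel to the surface (no pore pressure): FS = [c + γz cos²β tanφ] / [γz sinβ cosβ].
γz = 20.6·2.1 = 43.26 kN/m²
Numerator = 7.2 + 43.26·cos²27.3°·tan32.8° = 7.2 + 43.26·0.7896·0.6445 = 29.215 kPa
Denominator = 43.26·sin27.3°·cos27.3° = 43.26·0.4586·0.8886 = 17.631 kPa
FS = 29.215 / 17.631 = 1.657

FS = 1.66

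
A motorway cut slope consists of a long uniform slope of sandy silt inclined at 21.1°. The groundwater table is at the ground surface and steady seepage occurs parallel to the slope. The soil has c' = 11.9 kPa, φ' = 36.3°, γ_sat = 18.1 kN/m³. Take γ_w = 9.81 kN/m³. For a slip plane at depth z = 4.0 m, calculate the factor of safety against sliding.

FS = 1.36

With seepage parallel to the slope and the water table at the surface, the effective normal stress on the slip plane uses the buoyant unit weight γ' = γ_sat − γ_w while the driving shear stress uses γ_sat:
FS = [c' + γ' z cos²β tanφ'] / [γ_sat z sinβ cosβ]
γ' = 18.1 − 9.81 = 8.29 kN/m³
Numerator = 11.9 + 8.29·4.0·cos²21.1°·tan36.3° = 11.9 + 8.29·4.0·0.8704·0.7346 = 33.102 kPa
Denominator = 18.1·4.0·sin21.1°·cos21.1° = 18.1·4.0·0.3600·0.9330 = 24.316 kPa
FS = 33.102 / 24.316 = 1.361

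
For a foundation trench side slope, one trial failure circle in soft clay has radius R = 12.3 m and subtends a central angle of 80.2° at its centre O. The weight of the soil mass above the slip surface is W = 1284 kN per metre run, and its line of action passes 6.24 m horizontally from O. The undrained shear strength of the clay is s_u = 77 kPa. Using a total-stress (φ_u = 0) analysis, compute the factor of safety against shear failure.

Taking moments about the centre O, the resisting moment is provided by the undrained shear strength acting along the arc:
Arc length L_a = R·θ = 12.3·(80.2°·π/180) = 12.3·1.3998 = 17.22 m
M_R = s_u·L_a·R = 77·17.22·12.3 = 16306.2 kN·m/m
M_D = W·d = 1284·6.24 = 8012.2 kN·m/m
FS = M_R / M_D = 16306.2 / 8012.2 = 2.035

FS = 2.04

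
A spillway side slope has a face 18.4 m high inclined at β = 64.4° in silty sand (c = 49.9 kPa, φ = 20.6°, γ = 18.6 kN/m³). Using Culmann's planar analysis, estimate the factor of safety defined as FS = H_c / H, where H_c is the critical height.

FS = 1.77

H_c = (4c/γ) · sinβ cosφ / [1 − cos(β − φ)]
    = (4·49.9/18.6) · sin64.4°·cos20.6° / [1 − cos43.8°]
    = 10.731 · 0.8442 / 0.2782 = 32.56 m
FS = H_c / H = 32.56 / 18.4 = 1.769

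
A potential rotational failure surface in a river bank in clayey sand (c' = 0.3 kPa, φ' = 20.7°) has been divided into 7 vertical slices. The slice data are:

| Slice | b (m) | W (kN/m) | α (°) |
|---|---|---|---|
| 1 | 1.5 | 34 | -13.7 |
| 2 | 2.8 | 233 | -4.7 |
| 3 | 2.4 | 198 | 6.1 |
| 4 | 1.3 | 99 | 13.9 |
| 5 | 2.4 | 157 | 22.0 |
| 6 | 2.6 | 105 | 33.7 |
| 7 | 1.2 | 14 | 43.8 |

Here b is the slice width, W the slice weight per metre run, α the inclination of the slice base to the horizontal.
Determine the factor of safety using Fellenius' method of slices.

FS = 2.13

Ordinary method of slices: FS = Σ[c'·Δl_i + (W_i cosα_i)·tanφ'] / Σ W_i sinα_i, with Δl_i = b_i / cosα_i.
Slice 1: Δl = 1.5/cos(-13.7°) = 1.544 m; N'_1 = 34·cos(-13.7°) = 33.0; c'Δl = 0.46; W sinα = -8.1
Slice 2: Δl = 2.8/cos(-4.7°) = 2.809 m; N'_2 = 233·cos(-4.7°) = 232.2; c'Δl = 0.84; W sinα = -19.1
Slice 3: Δl = 2.4/cos6.1° = 2.414 m; N'_3 = 198·cos6.1° = 196.9; c'Δl = 0.72; W sinα = 21.0
Slice 4: Δl = 1.3/cos13.9° = 1.339 m; N'_4 = 99·cos13.9° = 96.1; c'Δl = 0.40; W sinα = 23.8
Slice 5: Δl = 2.4/cos22.0° = 2.588 m; N'_5 = 157·cos22.0° = 145.6; c'Δl = 0.78; W sinα = 58.8
Slice 6: Δl = 2.6/cos33.7° = 3.125 m; N'_6 = 105·cos33.7° = 87.4; c'Δl = 0.94; W sinα = 58.3
Slice 7: Δl = 1.2/cos43.8° = 1.663 m; N'_7 = 14·cos43.8° = 10.1; c'Δl = 0.50; W sinα = 9.7
Σc'Δl = 4.6 kN/m; ΣN' = 801.3 kN/m; ΣW sinα = 144.4 kN/m
Resisting = 4.6 + 801.3·tan20.7° = 4.6 + 302.8 = 307.4 kN/m
FS = 307.4 / 144.4 = 2.128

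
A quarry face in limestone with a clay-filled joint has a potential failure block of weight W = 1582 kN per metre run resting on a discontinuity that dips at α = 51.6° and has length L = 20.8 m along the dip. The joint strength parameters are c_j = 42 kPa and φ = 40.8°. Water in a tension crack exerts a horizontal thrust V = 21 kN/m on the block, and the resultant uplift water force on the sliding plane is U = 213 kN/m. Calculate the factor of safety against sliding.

FS = 1.22

Resolving the block weight along and normal to the plane and applying the Mohr–Coulomb strength on the joint:
N' = W cosα − U − V sinα = 1582·cos51.6° − 213 − 21·sin51.6° = 753.2 kN/m
Driving force T = W sinα + V cosα = 1582·sin51.6° + 21·cos51.6° = 1252.8 kN/m
Resisting force R = c_j·L + N'·tanφ = 42·20.8 + 753.2·tan40.8° = 873.6 + 650.1 = 1523.7 kN/m
FS = R / T = 1523.7 / 1252.8 = 1.216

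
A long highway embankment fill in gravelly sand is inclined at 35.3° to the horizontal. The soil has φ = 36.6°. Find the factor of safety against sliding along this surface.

For a dry cohesionless infinite slope the factor of safety is FS = tanφ / tanβ.
FS = tan36.6° / tan35.3° = 0.7427 / 0.7080 = 1.049

FS = 1.05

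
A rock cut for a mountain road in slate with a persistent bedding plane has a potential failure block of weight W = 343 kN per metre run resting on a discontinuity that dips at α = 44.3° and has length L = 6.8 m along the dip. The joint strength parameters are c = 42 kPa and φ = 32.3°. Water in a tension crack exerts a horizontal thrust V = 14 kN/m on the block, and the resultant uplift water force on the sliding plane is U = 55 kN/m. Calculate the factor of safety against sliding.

FS = 1.60

Resolving the block weight along and normal to the plane and applying the Mohr–Coulomb strength on the joint:
N' = W cosα − U − V sinα = 343·cos44.3° − 55 − 14·sin44.3° = 180.7 kN/m
Driving force T = W sinα + V cosα = 343·sin44.3° + 14·cos44.3° = 249.6 kN/m
Resisting force R = c·L + N'·tanφ = 42·6.8 + 180.7·tan32.3° = 285.6 + 114.2 = 399.8 kN/m
FS = R / T = 399.8 / 249.6 = 1.602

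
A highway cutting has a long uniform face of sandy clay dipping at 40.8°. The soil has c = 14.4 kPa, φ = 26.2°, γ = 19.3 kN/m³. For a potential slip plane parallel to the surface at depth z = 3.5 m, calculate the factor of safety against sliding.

FS = 1.00

For an infinite slope with a slip plane parallel to the surface (no pore pressure): FS = [c + γz cos²β tanφ] / [γz sinβ cosβ].
γz = 19.3·3.5 = 67.55 kN/m²
Numerator = 14.4 + 67.55·cos²40.8°·tan26.2° = 14.4 + 67.55·0.5730·0.4921 = 33.447 kPa
Denominator = 67.55·sin40.8°·cos40.8° = 67.55·0.6534·0.7570 = 33.413 kPa
FS = 33.447 / 33.413 = 1.001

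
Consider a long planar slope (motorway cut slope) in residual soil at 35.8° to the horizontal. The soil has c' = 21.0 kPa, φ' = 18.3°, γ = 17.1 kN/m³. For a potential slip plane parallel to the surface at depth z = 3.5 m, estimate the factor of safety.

For an infinite slope with a slip plane parallel to the surface (no pore pressure): FS = [c' + γz cos²β tanφ'] / [γz sinβ cosβ].
γz = 17.1·3.5 = 59.85 kN/m²
Numerator = 21.0 + 59.85·cos²35.8°·tan18.3° = 21.0 + 59.85·0.6578·0.3307 = 34.021 kPa
Denominator = 59.85·sin35.8°·cos35.8° = 59.85·0.5850·0.8111 = 28.395 kPa
FS = 34.021 / 28.395 = 1.198

FS = 1.20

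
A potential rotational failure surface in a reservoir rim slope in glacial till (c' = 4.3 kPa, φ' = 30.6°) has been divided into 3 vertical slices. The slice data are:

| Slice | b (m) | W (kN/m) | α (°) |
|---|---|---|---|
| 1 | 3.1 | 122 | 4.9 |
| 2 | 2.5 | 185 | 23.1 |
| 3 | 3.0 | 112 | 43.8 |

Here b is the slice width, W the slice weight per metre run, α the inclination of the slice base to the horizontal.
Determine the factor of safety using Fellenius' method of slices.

Ordinary method of slices: FS = Σ[c'·Δl_i + (W_i cosα_i)·tanφ'] / Σ W_i sinα_i, with Δl_i = b_i / cosα_i.
Slice 1: Δl = 3.1/cos4.9° = 3.111 m; N'_1 = 122·cos4.9° = 121.6; c'Δl = 13.38; W sinα = 10.4
Slice 2: Δl = 2.5/cos23.1° = 2.718 m; N'_2 = 185·cos23.1° = 170.2; c'Δl = 11.69; W sinα = 72.6
Slice 3: Δl = 3.0/cos43.8° = 4.157 m; N'_3 = 112·cos43.8° = 80.8; c'Δl = 17.87; W sinα = 77.5
Σc'Δl = 42.9 kN/m; ΣN' = 372.6 kN/m; ΣW sinα = 160.5 kN/m
Resisting = 42.9 + 372.6·tan30.6° = 42.9 + 220.3 = 263.3 kN/m
FS = 263.3 / 160.5 = 1.640

FS = 1.64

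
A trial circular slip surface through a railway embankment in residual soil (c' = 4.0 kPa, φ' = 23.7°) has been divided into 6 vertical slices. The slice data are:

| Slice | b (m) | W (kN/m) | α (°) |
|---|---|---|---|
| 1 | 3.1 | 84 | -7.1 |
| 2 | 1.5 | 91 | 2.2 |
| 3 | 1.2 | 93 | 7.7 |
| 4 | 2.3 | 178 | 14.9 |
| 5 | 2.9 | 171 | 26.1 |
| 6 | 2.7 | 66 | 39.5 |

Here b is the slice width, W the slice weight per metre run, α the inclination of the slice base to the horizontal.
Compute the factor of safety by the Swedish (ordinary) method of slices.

FS = 2.03

Ordinary method of slices: FS = Σ[c'·Δl_i + (W_i cosα_i)·tanφ'] / Σ W_i sinα_i, with Δl_i = b_i / cosα_i.
Slice 1: Δl = 3.1/cos(-7.1°) = 3.124 m; N'_1 = 84·cos(-7.1°) = 83.4; c'Δl = 12.50; W sinα = -10.4
Slice 2: Δl = 1.5/cos2.2° = 1.501 m; N'_2 = 91·cos2.2° = 90.9; c'Δl = 6.00; W sinα = 3.5
Slice 3: Δl = 1.2/cos7.7° = 1.211 m; N'_3 = 93·cos7.7° = 92.2; c'Δl = 4.84; W sinα = 12.5
Slice 4: Δl = 2.3/cos14.9° = 2.380 m; N'_4 = 178·cos14.9° = 172.0; c'Δl = 9.52; W sinα = 45.8
Slice 5: Δl = 2.9/cos26.1° = 3.229 m; N'_5 = 171·cos26.1° = 153.6; c'Δl = 12.92; W sinα = 75.2
Slice 6: Δl = 2.7/cos39.5° = 3.499 m; N'_6 = 66·cos39.5° = 50.9; c'Δl = 14.00; W sinα = 42.0
Σc'Δl = 59.8 kN/m; ΣN' = 643.0 kN/m; ΣW sinα = 168.6 kN/m
Resisting = 59.8 + 643.0·tan23.7° = 59.8 + 282.2 = 342.0 kN/m
FS = 342.0 / 168.6 = 2.029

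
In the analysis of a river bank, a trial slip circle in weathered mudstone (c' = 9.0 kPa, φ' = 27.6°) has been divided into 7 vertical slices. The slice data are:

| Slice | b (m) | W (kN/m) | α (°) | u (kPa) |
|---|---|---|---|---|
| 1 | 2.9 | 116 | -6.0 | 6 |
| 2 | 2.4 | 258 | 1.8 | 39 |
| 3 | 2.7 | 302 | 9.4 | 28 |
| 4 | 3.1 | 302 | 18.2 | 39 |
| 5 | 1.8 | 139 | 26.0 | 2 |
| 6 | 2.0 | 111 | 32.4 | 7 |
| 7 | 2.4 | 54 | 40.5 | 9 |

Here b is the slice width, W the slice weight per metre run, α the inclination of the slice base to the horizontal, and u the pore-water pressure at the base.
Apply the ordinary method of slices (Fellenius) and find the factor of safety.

Ordinary method of slices: FS = Σ[c'·Δl_i + (W_i cosα_i − u_i·Δl_i)·tanφ'] / Σ W_i sinα_i, with Δl_i = b_i / cosα_i.
Slice 1: Δl = 2.9/cos(-6.0°) = 2.916 m; N'_1 = 116·cos(-6.0°) − 6·2.916 = 97.9; c'Δl = 26.24; W sinα = -12.1
Slice 2: Δl = 2.4/cos1.8° = 2.401 m; N'_2 = 258·cos1.8° − 39·2.401 = 164.2; c'Δl = 21.61; W sinα = 8.1
Slice 3: Δl = 2.7/cos9.4° = 2.737 m; N'_3 = 302·cos9.4° − 28·2.737 = 221.3; c'Δl = 24.63; W sinα = 49.3
Slice 4: Δl = 3.1/cos18.2° = 3.263 m; N'_4 = 302·cos18.2° − 39·3.263 = 159.6; c'Δl = 29.37; W sinα = 94.3
Slice 5: Δl = 1.8/cos26.0° = 2.003 m; N'_5 = 139·cos26.0° − 2·2.003 = 120.9; c'Δl = 18.02; W sinα = 60.9
Slice 6: Δl = 2.0/cos32.4° = 2.369 m; N'_6 = 111·cos32.4° − 7·2.369 = 77.1; c'Δl = 21.32; W sinα = 59.5
Slice 7: Δl = 2.4/cos40.5° = 3.156 m; N'_7 = 54·cos40.5° − 9·3.156 = 12.7; c'Δl = 28.41; W sinα = 35.1
Σc'Δl = 169.6 kN/m; ΣN' = 853.8 kN/m; ΣW sinα = 295.1 kN/m
Resisting = 169.6 + 853.8·tan27.6° = 169.6 + 446.3 = 615.9 kN/m
FS = 615.9 / 295.1 = 2.087

FS = 2.09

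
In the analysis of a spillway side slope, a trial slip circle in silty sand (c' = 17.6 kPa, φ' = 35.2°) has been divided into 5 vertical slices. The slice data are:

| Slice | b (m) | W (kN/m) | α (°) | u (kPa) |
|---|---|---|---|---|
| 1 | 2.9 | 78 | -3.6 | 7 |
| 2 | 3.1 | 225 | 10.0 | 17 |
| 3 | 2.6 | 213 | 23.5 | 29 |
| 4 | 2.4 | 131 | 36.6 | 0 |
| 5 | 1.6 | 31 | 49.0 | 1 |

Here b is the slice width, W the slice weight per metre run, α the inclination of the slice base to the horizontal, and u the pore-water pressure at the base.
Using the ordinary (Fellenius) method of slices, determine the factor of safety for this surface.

FS = 2.62

Ordinary method of slices: FS = Σ[c'·Δl_i + (W_i cosα_i − u_i·Δl_i)·tanφ'] / Σ W_i sinα_i, with Δl_i = b_i / cosα_i.
Slice 1: Δl = 2.9/cos(-3.6°) = 2.906 m; N'_1 = 78·cos(-3.6°) − 7·2.906 = 57.5; c'Δl = 51.14; W sinα = -4.9
Slice 2: Δl = 3.1/cos10.0° = 3.148 m; N'_2 = 225·cos10.0° − 17·3.148 = 168.1; c'Δl = 55.40; W sinα = 39.1
Slice 3: Δl = 2.6/cos23.5° = 2.835 m; N'_3 = 213·cos23.5° − 29·2.835 = 113.1; c'Δl = 49.90; W sinα = 84.9
Slice 4: Δl = 2.4/cos36.6° = 2.989 m; N'_4 = 131·cos36.6° − 0·2.989 = 105.2; c'Δl = 52.61; W sinα = 78.1
Slice 5: Δl = 1.6/cos49.0° = 2.439 m; N'_5 = 31·cos49.0° − 1·2.439 = 17.9; c'Δl = 42.92; W sinα = 23.4
Σc'Δl = 252.0 kN/m; ΣN' = 461.8 kN/m; ΣW sinα = 220.6 kN/m
Resisting = 252.0 + 461.8·tan35.2° = 252.0 + 325.7 = 577.7 kN/m
FS = 577.7 / 220.6 = 2.619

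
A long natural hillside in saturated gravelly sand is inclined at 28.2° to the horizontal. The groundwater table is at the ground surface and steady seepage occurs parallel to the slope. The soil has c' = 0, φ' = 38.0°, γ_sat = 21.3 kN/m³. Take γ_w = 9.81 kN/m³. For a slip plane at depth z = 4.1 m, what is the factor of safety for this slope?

With seepage parallel to the slope and the water table at the surface, the effective normal stress on the slip plane uses the buoyant unit weight γ' = γ_sat − γ_w while the driving shear stress uses γ_sat:
FS = [c' + γ' z cos²β tanφ'] / [γ_sat z sinβ cosβ]
(For c' = 0 this reduces to FS = (γ'/γ_sat)·tanφ'/tanβ.)
γ' = 21.3 − 9.81 = 11.49 kN/m³
Numerator = 0.0 + 11.49·4.1·cos²28.2°·tan38.0° = 0.0 + 11.49·4.1·0.7767·0.7813 = 28.587 kPa
Denominator = 21.3·4.1·sin28.2°·cos28.2° = 21.3·4.1·0.4726·0.8813 = 36.370 kPa
FS = 28.587 / 36.370 = 0.786

FS = 0.79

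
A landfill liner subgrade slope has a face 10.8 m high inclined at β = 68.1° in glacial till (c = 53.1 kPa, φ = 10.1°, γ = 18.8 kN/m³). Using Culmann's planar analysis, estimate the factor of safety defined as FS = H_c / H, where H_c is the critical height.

FS = 2.03

H_c = (4c/γ) · sinβ cosφ / [1 − cos(β − φ)]
    = (4·53.1/18.8) · sin68.1°·cos10.1° / [1 − cos58.0°]
    = 11.298 · 0.9135 / 0.4701 = 21.95 m
FS = H_c / H = 21.95 / 10.8 = 2.033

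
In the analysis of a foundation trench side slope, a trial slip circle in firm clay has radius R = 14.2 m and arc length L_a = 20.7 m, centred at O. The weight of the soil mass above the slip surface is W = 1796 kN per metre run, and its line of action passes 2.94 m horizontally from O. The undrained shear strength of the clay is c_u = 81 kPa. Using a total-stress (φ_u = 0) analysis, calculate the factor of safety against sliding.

FS = 4.51

Taking moments about the centre O, the resisting moment is provided by the undrained shear strength acting along the arc:
M_R = c_u·L_a·R = 81·20.70·14.2 = 23809.1 kN·m/m
M_D = W·d = 1796·2.94 = 5280.2 kN·m/m
FS = M_R / M_D = 23809.1 / 5280.2 = 4.509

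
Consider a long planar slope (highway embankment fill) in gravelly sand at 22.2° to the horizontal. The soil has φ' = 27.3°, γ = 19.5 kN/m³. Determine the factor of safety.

For a dry cohesionless infinite slope the factor of safety is FS = tanφ' / tanβ.
FS = tan27.3° / tan22.2° = 0.5161 / 0.4081 = 1.265

FS = 1.26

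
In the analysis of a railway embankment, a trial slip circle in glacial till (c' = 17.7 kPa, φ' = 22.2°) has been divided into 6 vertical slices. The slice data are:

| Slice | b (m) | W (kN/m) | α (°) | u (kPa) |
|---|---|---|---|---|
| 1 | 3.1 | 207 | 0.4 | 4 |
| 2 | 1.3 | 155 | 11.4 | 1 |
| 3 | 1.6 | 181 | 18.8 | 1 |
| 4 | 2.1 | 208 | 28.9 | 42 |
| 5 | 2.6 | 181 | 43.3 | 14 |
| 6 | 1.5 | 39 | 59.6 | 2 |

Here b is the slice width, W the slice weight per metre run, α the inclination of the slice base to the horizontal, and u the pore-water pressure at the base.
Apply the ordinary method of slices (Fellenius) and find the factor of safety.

Ordinary method of slices: FS = Σ[c'·Δl_i + (W_i cosα_i − u_i·Δl_i)·tanφ'] / Σ W_i sinα_i, with Δl_i = b_i / cosα_i.
Slice 1: Δl = 3.1/cos0.4° = 3.100 m; N'_1 = 207·cos0.4° − 4·3.100 = 194.6; c'Δl = 54.87; W sinα = 1.4
Slice 2: Δl = 1.3/cos11.4° = 1.326 m; N'_2 = 155·cos11.4° − 1·1.326 = 150.6; c'Δl = 23.47; W sinα = 30.6
Slice 3: Δl = 1.6/cos18.8° = 1.690 m; N'_3 = 181·cos18.8° − 1·1.690 = 169.7; c'Δl = 29.92; W sinα = 58.3
Slice 4: Δl = 2.1/cos28.9° = 2.399 m; N'_4 = 208·cos28.9° − 42·2.399 = 81.4; c'Δl = 42.46; W sinα = 100.5
Slice 5: Δl = 2.6/cos43.3° = 3.573 m; N'_5 = 181·cos43.3° − 14·3.573 = 81.7; c'Δl = 63.23; W sinα = 124.1
Slice 6: Δl = 1.5/cos59.6° = 2.964 m; N'_6 = 39·cos59.6° − 2·2.964 = 13.8; c'Δl = 52.47; W sinα = 33.6
Σc'Δl = 266.4 kN/m; ΣN' = 691.7 kN/m; ΣW sinα = 348.7 kN/m
Resisting = 266.4 + 691.7·tan22.2° = 266.4 + 282.3 = 548.7 kN/m
FS = 548.7 / 348.7 = 1.574

FS = 1.57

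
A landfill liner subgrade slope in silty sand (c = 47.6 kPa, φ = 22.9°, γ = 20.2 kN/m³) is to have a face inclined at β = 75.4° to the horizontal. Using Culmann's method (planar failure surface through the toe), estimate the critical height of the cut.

H_c = 21.48 m

Culmann's analysis gives the critical failure plane at α_cr = (β + φ)/2 = (75.4 + 22.9)/2 = 49.2°, and the critical height
H_c = (4c/γ) · sinβ cosφ / [1 − cos(β − φ)]
    = (4·47.6/20.2) · sin75.4°·cos22.9° / [1 − cos(52.5°)]
    = 9.426 · 0.9677·0.9212 / [1 − 0.6088]
    = 9.426 · 0.8914 / 0.3912
    = 21.48 m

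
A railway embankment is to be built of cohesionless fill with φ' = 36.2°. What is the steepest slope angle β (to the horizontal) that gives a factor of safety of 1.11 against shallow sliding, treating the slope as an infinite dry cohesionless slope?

For an infinite dry cohesionless slope FS = tanφ'/tanβ, so tanβ = tanφ' / FS.
tanβ = tan36.2° / 1.11 = 0.7319 / 1.11 = 0.6594
β = arctan(0.6594) = 33.40°

β = 33.4°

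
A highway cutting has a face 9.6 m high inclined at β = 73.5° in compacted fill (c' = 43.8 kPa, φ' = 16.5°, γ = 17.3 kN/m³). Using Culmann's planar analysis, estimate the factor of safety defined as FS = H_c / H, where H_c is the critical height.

FS = 2.13

H_c = (4c'/γ) · sinβ cosφ' / [1 − cos(β − φ')]
    = (4·43.8/17.3) · sin73.5°·cos16.5° / [1 − cos57.0°]
    = 10.127 · 0.9193 / 0.4554 = 20.45 m
FS = H_c / H = 20.45 / 9.6 = 2.130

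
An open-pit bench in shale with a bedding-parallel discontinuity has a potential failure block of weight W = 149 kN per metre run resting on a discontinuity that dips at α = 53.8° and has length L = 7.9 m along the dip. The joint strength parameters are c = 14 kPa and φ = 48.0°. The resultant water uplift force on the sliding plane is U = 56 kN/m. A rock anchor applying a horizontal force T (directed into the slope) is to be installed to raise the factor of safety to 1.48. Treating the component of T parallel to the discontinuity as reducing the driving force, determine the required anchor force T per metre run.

T = 18 kN/m

Resolving forces along and normal to the sliding plane, with the horizontal anchor force T adding T·sinα to the effective normal force and T·cosα acting up the plane against the driving force:
FS = [cL + (W cosα − U + T sinα) tanφ] / [W sinα − T cosα]
Without the anchor: N' = 32.0 kN/m, driving T_d = 120.2 kN/m, resisting R = 14·7.9 + 32.0·tan48.0° = 146.1 kN/m, FS = 1.22.
Setting FS = 1.48 and solving for T:
1.48·(120.2 − T cos53.8°) = 146.1 + T sin53.8°·tan48.0°
T·(sin53.8°·tan48.0° + 1.48·cos53.8°) = 1.48·120.2 − 146.1
T·(0.8070·1.1106 + 1.48·0.5906) = 178.0 − 146.1 = 31.8
T·1.7703 = 31.8
T = 18.0 kN/m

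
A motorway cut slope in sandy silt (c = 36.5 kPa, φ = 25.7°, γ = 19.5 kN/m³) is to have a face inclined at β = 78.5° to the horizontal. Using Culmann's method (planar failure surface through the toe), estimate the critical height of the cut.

H_c = 16.72 m

Culmann's analysis gives the critical failure plane at α_cr = (β + φ)/2 = (78.5 + 25.7)/2 = 52.1°, and the critical height
H_c = (4c/γ) · sinβ cosφ / [1 − cos(β − φ)]
    = (4·36.5/19.5) · sin78.5°·cos25.7° / [1 − cos(52.8°)]
    = 7.487 · 0.9799·0.9011 / [1 − 0.6046]
    = 7.487 · 0.8830 / 0.3954
    = 16.72 m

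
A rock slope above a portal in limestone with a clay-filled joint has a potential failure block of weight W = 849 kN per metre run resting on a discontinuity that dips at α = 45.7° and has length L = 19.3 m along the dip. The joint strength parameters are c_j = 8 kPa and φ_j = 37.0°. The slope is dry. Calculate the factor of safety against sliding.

FS = 0.99

Resolving the block weight along and normal to the plane and applying the Mohr–Coulomb strength on the joint:
N' = W cosα = 849·cos45.7° = 593.0 kN/m
Driving force T = W sinα = 849·sin45.7° = 607.6 kN/m
Resisting force R = c_j·L + N'·tanφ_j = 8·19.3 + 593.0·tan37.0° = 154.4 + 446.8 = 601.2 kN/m
FS = R / T = 601.2 / 607.6 = 0.989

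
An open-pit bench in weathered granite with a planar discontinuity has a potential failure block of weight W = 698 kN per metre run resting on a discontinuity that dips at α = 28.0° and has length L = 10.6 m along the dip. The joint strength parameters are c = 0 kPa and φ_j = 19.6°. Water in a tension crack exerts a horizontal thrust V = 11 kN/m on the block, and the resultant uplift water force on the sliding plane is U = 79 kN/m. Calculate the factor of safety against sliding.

FS = 0.56

Resolving the block weight along and normal to the plane and applying the Mohr–Coulomb strength on the joint:
N' = W cosα − U − V sinα = 698·cos28.0° − 79 − 11·sin28.0° = 532.1 kN/m
Driving force T = W sinα + V cosα = 698·sin28.0° + 11·cos28.0° = 337.4 kN/m
Resisting force R = c·L + N'·tanφ_j = 0·10.6 + 532.1·tan19.6° = 0.0 + 189.5 = 189.5 kN/m
FS = R / T = 189.5 / 337.4 = 0.562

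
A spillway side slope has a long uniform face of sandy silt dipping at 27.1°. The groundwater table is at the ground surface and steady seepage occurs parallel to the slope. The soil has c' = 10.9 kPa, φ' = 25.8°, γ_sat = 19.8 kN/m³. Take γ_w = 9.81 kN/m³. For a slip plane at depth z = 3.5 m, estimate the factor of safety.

FS = 0.86

With seepage parallel to the slope and the water table at the surface, the effective normal stress on the slip plane uses the buoyant unit weight γ' = γ_sat − γ_w while the driving shear stress uses γ_sat:
FS = [c' + γ' z cos²β tanφ'] / [γ_sat z sinβ cosβ]
γ' = 19.8 − 9.81 = 9.99 kN/m³
Numerator = 10.9 + 9.99·3.5·cos²27.1°·tan25.8° = 10.9 + 9.99·3.5·0.7925·0.4834 = 24.295 kPa
Denominator = 19.8·3.5·sin27.1°·cos27.1° = 19.8·3.5·0.4555·0.8902 = 28.103 kPa
FS = 24.295 / 28.103 = 0.864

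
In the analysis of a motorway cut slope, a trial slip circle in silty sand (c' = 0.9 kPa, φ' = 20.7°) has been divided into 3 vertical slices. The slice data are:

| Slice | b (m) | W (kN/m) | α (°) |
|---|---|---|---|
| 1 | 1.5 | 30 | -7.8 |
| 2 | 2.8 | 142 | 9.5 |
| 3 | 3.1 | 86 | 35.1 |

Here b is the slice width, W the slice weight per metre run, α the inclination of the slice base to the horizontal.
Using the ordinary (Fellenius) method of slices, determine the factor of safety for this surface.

FS = 1.43

Ordinary method of slices: FS = Σ[c'·Δl_i + (W_i cosα_i)·tanφ'] / Σ W_i sinα_i, with Δl_i = b_i / cosα_i.
Slice 1: Δl = 1.5/cos(-7.8°) = 1.514 m; N'_1 = 30·cos(-7.8°) = 29.7; c'Δl = 1.36; W sinα = -4.1
Slice 2: Δl = 2.8/cos9.5° = 2.839 m; N'_2 = 142·cos9.5° = 140.1; c'Δl = 2.56; W sinα = 23.4
Slice 3: Δl = 3.1/cos35.1° = 3.789 m; N'_3 = 86·cos35.1° = 70.4; c'Δl = 3.41; W sinα = 49.5
Σc'Δl = 7.3 kN/m; ΣN' = 240.1 kN/m; ΣW sinα = 68.8 kN/m
Resisting = 7.3 + 240.1·tan20.7° = 7.3 + 90.7 = 98.1 kN/m
FS = 98.1 / 68.8 = 1.425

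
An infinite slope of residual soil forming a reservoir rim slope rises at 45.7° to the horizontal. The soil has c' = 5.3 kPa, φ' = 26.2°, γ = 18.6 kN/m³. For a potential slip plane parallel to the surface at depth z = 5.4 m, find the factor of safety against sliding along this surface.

FS = 0.59

For an infinite slope with a slip plane parallel to the surface (no pore pressure): FS = [c' + γz cos²β tanφ'] / [γz sinβ cosβ].
γz = 18.6·5.4 = 100.44 kN/m²
Numerator = 5.3 + 100.44·cos²45.7°·tan26.2° = 5.3 + 100.44·0.4878·0.4921 = 29.408 kPa
Denominator = 100.44·sin45.7°·cos45.7° = 100.44·0.7157·0.6984 = 50.205 kPa
FS = 29.408 / 50.205 = 0.586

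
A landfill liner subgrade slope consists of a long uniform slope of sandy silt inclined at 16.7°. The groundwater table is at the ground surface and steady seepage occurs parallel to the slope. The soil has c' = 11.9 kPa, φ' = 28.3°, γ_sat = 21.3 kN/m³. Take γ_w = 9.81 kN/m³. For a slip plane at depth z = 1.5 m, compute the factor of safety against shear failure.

FS = 2.32

With seepage parallel to the slope and the water table at the surface, the effective normal stress on the slip plane uses the buoyant unit weight γ' = γ_sat − γ_w while the driving shear stress uses γ_sat:
FS = [c' + γ' z cos²β tanφ'] / [γ_sat z sinβ cosβ]
γ' = 21.3 − 9.81 = 11.49 kN/m³
Numerator = 11.9 + 11.49·1.5·cos²16.7°·tan28.3° = 11.9 + 11.49·1.5·0.9174·0.5384 = 20.414 kPa
Denominator = 21.3·1.5·sin16.7°·cos16.7° = 21.3·1.5·0.2874·0.9578 = 8.794 kPa
FS = 20.414 / 8.794 = 2.321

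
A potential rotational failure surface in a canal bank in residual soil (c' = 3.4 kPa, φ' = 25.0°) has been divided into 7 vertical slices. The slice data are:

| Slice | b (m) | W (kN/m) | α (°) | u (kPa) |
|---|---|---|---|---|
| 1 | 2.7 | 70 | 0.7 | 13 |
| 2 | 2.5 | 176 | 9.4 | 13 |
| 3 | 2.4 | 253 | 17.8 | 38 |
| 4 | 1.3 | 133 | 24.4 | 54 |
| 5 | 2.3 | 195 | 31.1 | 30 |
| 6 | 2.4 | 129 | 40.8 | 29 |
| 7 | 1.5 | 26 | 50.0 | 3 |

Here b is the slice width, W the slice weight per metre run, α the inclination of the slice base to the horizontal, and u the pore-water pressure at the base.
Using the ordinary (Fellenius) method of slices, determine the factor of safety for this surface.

Ordinary method of slices: FS = Σ[c'·Δl_i + (W_i cosα_i − u_i·Δl_i)·tanφ'] / Σ W_i sinα_i, with Δl_i = b_i / cosα_i.
Slice 1: Δl = 2.7/cos0.7° = 2.700 m; N'_1 = 70·cos0.7° − 13·2.700 = 34.9; c'Δl = 9.18; W sinα = 0.9
Slice 2: Δl = 2.5/cos9.4° = 2.534 m; N'_2 = 176·cos9.4° − 13·2.534 = 140.7; c'Δl = 8.62; W sinα = 28.7
Slice 3: Δl = 2.4/cos17.8° = 2.521 m; N'_3 = 253·cos17.8° − 38·2.521 = 145.1; c'Δl = 8.57; W sinα = 77.3
Slice 4: Δl = 1.3/cos24.4° = 1.427 m; N'_4 = 133·cos24.4° − 54·1.427 = 44.0; c'Δl = 4.85; W sinα = 54.9
Slice 5: Δl = 2.3/cos31.1° = 2.686 m; N'_5 = 195·cos31.1° − 30·2.686 = 86.4; c'Δl = 9.13; W sinα = 100.7
Slice 6: Δl = 2.4/cos40.8° = 3.170 m; N'_6 = 129·cos40.8° − 29·3.170 = 5.7; c'Δl = 10.78; W sinα = 84.3
Slice 7: Δl = 1.5/cos50.0° = 2.334 m; N'_7 = 26·cos50.0° − 3·2.334 = 9.7; c'Δl = 7.93; W sinα = 19.9
Σc'Δl = 59.1 kN/m; ΣN' = 466.5 kN/m; ΣW sinα = 366.8 kN/m
Resisting = 59.1 + 466.5·tan25.0° = 59.1 + 217.5 = 276.6 kN/m
FS = 276.6 / 366.8 = 0.754

FS = 0.75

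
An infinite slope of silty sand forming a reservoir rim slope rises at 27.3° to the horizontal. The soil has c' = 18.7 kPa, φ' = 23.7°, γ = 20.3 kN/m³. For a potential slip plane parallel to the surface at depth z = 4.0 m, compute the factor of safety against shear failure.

FS = 1.42

For an infinite slope with a slip plane parallel to the surface (no pore pressure): FS = [c' + γz cos²β tanφ'] / [γz sinβ cosβ].
γz = 20.3·4.0 = 81.20 kN/m²
Numerator = 18.7 + 81.20·cos²27.3°·tan23.7° = 18.7 + 81.20·0.7896·0.4390 = 46.846 kPa
Denominator = 81.20·sin27.3°·cos27.3° = 81.20·0.4586·0.8886 = 33.094 kPa
FS = 46.846 / 33.094 = 1.416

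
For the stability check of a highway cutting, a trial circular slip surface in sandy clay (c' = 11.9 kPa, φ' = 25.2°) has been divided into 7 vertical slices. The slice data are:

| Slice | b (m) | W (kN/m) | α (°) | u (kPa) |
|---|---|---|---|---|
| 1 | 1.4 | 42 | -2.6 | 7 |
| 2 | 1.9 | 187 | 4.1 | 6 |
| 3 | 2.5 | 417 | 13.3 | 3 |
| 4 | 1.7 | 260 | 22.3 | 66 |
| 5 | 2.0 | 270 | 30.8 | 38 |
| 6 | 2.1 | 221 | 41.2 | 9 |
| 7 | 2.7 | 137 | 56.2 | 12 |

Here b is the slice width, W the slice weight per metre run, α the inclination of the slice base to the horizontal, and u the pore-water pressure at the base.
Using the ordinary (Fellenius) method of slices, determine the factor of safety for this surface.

FS = 1.15

Ordinary method of slices: FS = Σ[c'·Δl_i + (W_i cosα_i − u_i·Δl_i)·tanφ'] / Σ W_i sinα_i, with Δl_i = b_i / cosα_i.
Slice 1: Δl = 1.4/cos(-2.6°) = 1.401 m; N'_1 = 42·cos(-2.6°) − 7·1.401 = 32.1; c'Δl = 16.68; W sinα = -1.9
Slice 2: Δl = 1.9/cos4.1° = 1.905 m; N'_2 = 187·cos4.1° − 6·1.905 = 175.1; c'Δl = 22.67; W sinα = 13.4
Slice 3: Δl = 2.5/cos13.3° = 2.569 m; N'_3 = 417·cos13.3° − 3·2.569 = 398.1; c'Δl = 30.57; W sinα = 95.9
Slice 4: Δl = 1.7/cos22.3° = 1.837 m; N'_4 = 260·cos22.3° − 66·1.837 = 119.3; c'Δl = 21.87; W sinα = 98.7
Slice 5: Δl = 2.0/cos30.8° = 2.328 m; N'_5 = 270·cos30.8° − 38·2.328 = 143.4; c'Δl = 27.71; W sinα = 138.3
Slice 6: Δl = 2.1/cos41.2° = 2.791 m; N'_6 = 221·cos41.2° − 9·2.791 = 141.2; c'Δl = 33.21; W sinα = 145.6
Slice 7: Δl = 2.7/cos56.2° = 4.854 m; N'_7 = 137·cos56.2° − 12·4.854 = 18.0; c'Δl = 57.76; W sinα = 113.8
Σc'Δl = 210.5 kN/m; ΣN' = 1027.2 kN/m; ΣW sinα = 603.7 kN/m
Resisting = 210.5 + 1027.2·tan25.2° = 210.5 + 483.4 = 693.8 kN/m
FS = 693.8 / 603.7 = 1.149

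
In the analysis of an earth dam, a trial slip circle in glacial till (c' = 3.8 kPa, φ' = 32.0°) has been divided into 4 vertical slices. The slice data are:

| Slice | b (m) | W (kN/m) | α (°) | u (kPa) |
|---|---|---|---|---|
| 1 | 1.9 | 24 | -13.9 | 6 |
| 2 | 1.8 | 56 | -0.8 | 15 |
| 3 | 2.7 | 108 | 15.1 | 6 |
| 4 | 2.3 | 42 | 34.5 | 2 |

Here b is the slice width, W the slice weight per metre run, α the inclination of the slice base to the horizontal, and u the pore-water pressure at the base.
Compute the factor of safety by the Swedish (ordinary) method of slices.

FS = 2.95

Ordinary method of slices: FS = Σ[c'·Δl_i + (W_i cosα_i − u_i·Δl_i)·tanφ'] / Σ W_i sinα_i, with Δl_i = b_i / cosα_i.
Slice 1: Δl = 1.9/cos(-13.9°) = 1.957 m; N'_1 = 24·cos(-13.9°) − 6·1.957 = 11.6; c'Δl = 7.44; W sinα = -5.8
Slice 2: Δl = 1.8/cos(-0.8°) = 1.800 m; N'_2 = 56·cos(-0.8°) − 15·1.800 = 29.0; c'Δl = 6.84; W sinα = -0.8
Slice 3: Δl = 2.7/cos15.1° = 2.797 m; N'_3 = 108·cos15.1° − 6·2.797 = 87.5; c'Δl = 10.63; W sinα = 28.1
Slice 4: Δl = 2.3/cos34.5° = 2.791 m; N'_4 = 42·cos34.5° − 2·2.791 = 29.0; c'Δl = 10.61; W sinα = 23.8
Σc'Δl = 35.5 kN/m; ΣN' = 157.1 kN/m; ΣW sinα = 45.4 kN/m
Resisting = 35.5 + 157.1·tan32.0° = 35.5 + 98.1 = 133.7 kN/m
FS = 133.7 / 45.4 = 2.946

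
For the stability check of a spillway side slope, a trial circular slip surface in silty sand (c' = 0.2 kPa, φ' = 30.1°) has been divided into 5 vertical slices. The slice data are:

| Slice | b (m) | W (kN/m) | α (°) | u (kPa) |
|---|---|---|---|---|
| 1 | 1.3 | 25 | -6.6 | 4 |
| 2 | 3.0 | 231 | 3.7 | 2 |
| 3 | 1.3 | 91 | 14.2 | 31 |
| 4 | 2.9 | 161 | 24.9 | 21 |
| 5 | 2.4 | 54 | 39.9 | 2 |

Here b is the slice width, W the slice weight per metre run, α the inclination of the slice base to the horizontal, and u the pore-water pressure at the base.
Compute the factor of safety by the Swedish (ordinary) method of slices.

FS = 1.73

Ordinary method of slices: FS = Σ[c'·Δl_i + (W_i cosα_i − u_i·Δl_i)·tanφ'] / Σ W_i sinα_i, with Δl_i = b_i / cosα_i.
Slice 1: Δl = 1.3/cos(-6.6°) = 1.309 m; N'_1 = 25·cos(-6.6°) − 4·1.309 = 19.6; c'Δl = 0.26; W sinα = -2.9
Slice 2: Δl = 3.0/cos3.7° = 3.006 m; N'_2 = 231·cos3.7° − 2·3.006 = 224.5; c'Δl = 0.60; W sinα = 14.9
Slice 3: Δl = 1.3/cos14.2° = 1.341 m; N'_3 = 91·cos14.2° − 31·1.341 = 46.6; c'Δl = 0.27; W sinα = 22.3
Slice 4: Δl = 2.9/cos24.9° = 3.197 m; N'_4 = 161·cos24.9° − 21·3.197 = 78.9; c'Δl = 0.64; W sinα = 67.8
Slice 5: Δl = 2.4/cos39.9° = 3.128 m; N'_5 = 54·cos39.9° − 2·3.128 = 35.2; c'Δl = 0.63; W sinα = 34.6
Σc'Δl = 2.4 kN/m; ΣN' = 404.8 kN/m; ΣW sinα = 136.8 kN/m
Resisting = 2.4 + 404.8·tan30.1° = 2.4 + 234.7 = 237.1 kN/m
FS = 237.1 / 136.8 = 1.733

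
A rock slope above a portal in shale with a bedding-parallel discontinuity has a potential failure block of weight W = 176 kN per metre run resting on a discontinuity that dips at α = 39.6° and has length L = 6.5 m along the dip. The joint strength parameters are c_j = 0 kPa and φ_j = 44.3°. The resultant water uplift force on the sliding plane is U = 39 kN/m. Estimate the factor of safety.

Resolving the block weight along and normal to the plane and applying the Mohr–Coulomb strength on the joint:
N' = W cosα − U = 176·cos39.6° − 39 = 96.6 kN/m
Driving force T = W sinα = 176·sin39.6° = 112.2 kN/m
Resisting force R = c_j·L + N'·tanφ_j = 0·6.5 + 96.6·tan44.3° = 0.0 + 94.3 = 94.3 kN/m
FS = R / T = 94.3 / 112.2 = 0.840

FS = 0.84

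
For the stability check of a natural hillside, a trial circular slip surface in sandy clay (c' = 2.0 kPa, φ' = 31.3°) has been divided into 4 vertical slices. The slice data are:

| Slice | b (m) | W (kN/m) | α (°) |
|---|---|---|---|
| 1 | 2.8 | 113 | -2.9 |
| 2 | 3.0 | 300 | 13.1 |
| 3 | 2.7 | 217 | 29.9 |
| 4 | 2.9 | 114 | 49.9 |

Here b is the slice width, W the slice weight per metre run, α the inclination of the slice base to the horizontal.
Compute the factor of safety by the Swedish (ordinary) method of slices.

FS = 1.68

Ordinary method of slices: FS = Σ[c'·Δl_i + (W_i cosα_i)·tanφ'] / Σ W_i sinα_i, with Δl_i = b_i / cosα_i.
Slice 1: Δl = 2.8/cos(-2.9°) = 2.804 m; N'_1 = 113·cos(-2.9°) = 112.9; c'Δl = 5.61; W sinα = -5.7
Slice 2: Δl = 3.0/cos13.1° = 3.080 m; N'_2 = 300·cos13.1° = 292.2; c'Δl = 6.16; W sinα = 68.0
Slice 3: Δl = 2.7/cos29.9° = 3.115 m; N'_3 = 217·cos29.9° = 188.1; c'Δl = 6.23; W sinα = 108.2
Slice 4: Δl = 2.9/cos49.9° = 4.502 m; N'_4 = 114·cos49.9° = 73.4; c'Δl = 9.00; W sinα = 87.2
Σc'Δl = 27.0 kN/m; ΣN' = 666.6 kN/m; ΣW sinα = 257.7 kN/m
Resisting = 27.0 + 666.6·tan31.3° = 27.0 + 405.3 = 432.3 kN/m
FS = 432.3 / 257.7 = 1.678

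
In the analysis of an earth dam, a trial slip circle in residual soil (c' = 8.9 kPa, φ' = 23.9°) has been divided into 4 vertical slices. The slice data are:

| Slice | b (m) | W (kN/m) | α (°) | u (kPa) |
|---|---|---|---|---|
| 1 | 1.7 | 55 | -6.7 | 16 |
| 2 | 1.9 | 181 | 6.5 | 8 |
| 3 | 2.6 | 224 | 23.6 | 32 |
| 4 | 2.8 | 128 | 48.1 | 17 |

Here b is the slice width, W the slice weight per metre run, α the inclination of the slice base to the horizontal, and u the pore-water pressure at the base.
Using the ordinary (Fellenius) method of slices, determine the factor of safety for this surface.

FS = 1.19

Ordinary method of slices: FS = Σ[c'·Δl_i + (W_i cosα_i − u_i·Δl_i)·tanφ'] / Σ W_i sinα_i, with Δl_i = b_i / cosα_i.
Slice 1: Δl = 1.7/cos(-6.7°) = 1.712 m; N'_1 = 55·cos(-6.7°) − 16·1.712 = 27.2; c'Δl = 15.23; W sinα = -6.4
Slice 2: Δl = 1.9/cos6.5° = 1.912 m; N'_2 = 181·cos6.5° − 8·1.912 = 164.5; c'Δl = 17.02; W sinα = 20.5
Slice 3: Δl = 2.6/cos23.6° = 2.837 m; N'_3 = 224·cos23.6° − 32·2.837 = 114.5; c'Δl = 25.25; W sinα = 89.7
Slice 4: Δl = 2.8/cos48.1° = 4.193 m; N'_4 = 128·cos48.1° − 17·4.193 = 14.2; c'Δl = 37.31; W sinα = 95.3
Σc'Δl = 94.8 kN/m; ΣN' = 320.5 kN/m; ΣW sinα = 199.0 kN/m
Resisting = 94.8 + 320.5·tan23.9° = 94.8 + 142.0 = 236.8 kN/m
FS = 236.8 / 199.0 = 1.190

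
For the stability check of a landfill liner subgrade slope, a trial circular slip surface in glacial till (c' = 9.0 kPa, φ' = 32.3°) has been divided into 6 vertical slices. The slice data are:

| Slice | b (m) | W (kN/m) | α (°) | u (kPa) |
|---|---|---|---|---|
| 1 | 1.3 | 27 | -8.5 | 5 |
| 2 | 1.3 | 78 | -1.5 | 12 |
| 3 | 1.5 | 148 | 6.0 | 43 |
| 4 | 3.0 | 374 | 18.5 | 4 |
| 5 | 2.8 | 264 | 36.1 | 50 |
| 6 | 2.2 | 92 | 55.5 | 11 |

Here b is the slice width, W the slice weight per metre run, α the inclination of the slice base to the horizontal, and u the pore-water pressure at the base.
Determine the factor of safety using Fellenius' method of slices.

FS = 1.34

Ordinary method of slices: FS = Σ[c'·Δl_i + (W_i cosα_i − u_i·Δl_i)·tanφ'] / Σ W_i sinα_i, with Δl_i = b_i / cosα_i.
Slice 1: Δl = 1.3/cos(-8.5°) = 1.314 m; N'_1 = 27·cos(-8.5°) − 5·1.314 = 20.1; c'Δl = 11.83; W sinα = -4.0
Slice 2: Δl = 1.3/cos(-1.5°) = 1.300 m; N'_2 = 78·cos(-1.5°) − 12·1.300 = 62.4; c'Δl = 11.70; W sinα = -2.0
Slice 3: Δl = 1.5/cos6.0° = 1.508 m; N'_3 = 148·cos6.0° − 43·1.508 = 82.3; c'Δl = 13.57; W sinα = 15.5
Slice 4: Δl = 3.0/cos18.5° = 3.163 m; N'_4 = 374·cos18.5° − 4·3.163 = 342.0; c'Δl = 28.47; W sinα = 118.7
Slice 5: Δl = 2.8/cos36.1° = 3.465 m; N'_5 = 264·cos36.1° − 50·3.465 = 40.0; c'Δl = 31.19; W sinα = 155.5
Slice 6: Δl = 2.2/cos55.5° = 3.884 m; N'_6 = 92·cos55.5° − 11·3.884 = 9.4; c'Δl = 34.96; W sinα = 75.8
Σc'Δl = 131.7 kN/m; ΣN' = 556.3 kN/m; ΣW sinα = 359.5 kN/m
Resisting = 131.7 + 556.3·tan32.3° = 131.7 + 351.7 = 483.4 kN/m
FS = 483.4 / 359.5 = 1.345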